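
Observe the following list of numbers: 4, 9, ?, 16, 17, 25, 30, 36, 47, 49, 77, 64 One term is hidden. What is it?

13

Split by position mod 2 into 2 tracks.
Subsequence A: 4, ?, 17, 30, 47, 77 — a Fibonacci-like recurrence a_n = a_{n-1} + a_{n-2}.
Subsequence B: 9, 16, 25, 36, 49, 64 — the squares 3², 4², 5², ….
Filling subsequence A at index 2 by its rule yields 13.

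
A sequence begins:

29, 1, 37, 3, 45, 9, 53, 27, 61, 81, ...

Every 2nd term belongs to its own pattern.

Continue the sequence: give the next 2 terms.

Odd-indexed and even-indexed terms follow separate rules.
Stream A is 29, 37, 45, 53, 61, which is linear: a_n = 21 + 8·n.
Stream B is 1, 3, 9, 27, 81, which is powers of 3.
The 11th slot belongs to stream A; its 6th term is 69.
Position 12 falls in stream B as its term 6, giving 243.

69, 243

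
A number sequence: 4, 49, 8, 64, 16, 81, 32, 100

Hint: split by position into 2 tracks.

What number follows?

The terms cycle through 2 interleaved subsequences.
Stream A is 4, 8, 16, 32, which is powers of 2.
Stream B is 49, 64, 81, 100, which is perfect squares starting at 7².
The 9th slot belongs to stream A; its 5th term is 64.

64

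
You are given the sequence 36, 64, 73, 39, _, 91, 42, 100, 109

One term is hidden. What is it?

Reading positions in blocks of 3 reveals the pattern ABB — 2 tracks woven together.
Track A = 36, 39, 42: arithmetic with common difference +3.
Track B = 64, 73, ?, 91, 100, 109: arithmetic, step +9.
So the missing entry in track B is 82.

82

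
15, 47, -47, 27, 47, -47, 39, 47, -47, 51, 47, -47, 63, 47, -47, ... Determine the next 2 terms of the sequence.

75, 47

The slot pattern repeats as ABB (period 3), so there are 2 interleaved tracks.
Track A is 15, 27, 39, 51, 63, which is linear: a_n = 3 + 12·n.
Track B is 47, -47, 47, -47, 47, -47, 47, -47, 47, -47, which is oscillating between 47 and -47.
Position 16 falls in track A as its term 6, giving 75.
Position 17 falls in track B as its term 11, giving 47.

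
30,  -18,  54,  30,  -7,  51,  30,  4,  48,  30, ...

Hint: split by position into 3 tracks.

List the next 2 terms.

The terms cycle through 3 interleaved subsequences.
Subsequence A = 30, 30, 30, 30: constant 30.
Subsequence B = -18, -7, 4: linear: a_n = -29 + 11·n.
Subsequence C = 54, 51, 48: arithmetic, step −3.
The 11th slot belongs to subsequence B; its 4th term is 15.
Term 12 comes from subsequence C (its 4th entry): 45.

15, 45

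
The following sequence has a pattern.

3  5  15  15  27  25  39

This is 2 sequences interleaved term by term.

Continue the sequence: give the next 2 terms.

35, 51

Positions 1, 3, 5, … form one subsequence and positions 2, 4, 6, … form another.
Track A is 3, 15, 27, 39, which is linear: a_n = -9 + 12·n.
Track B is 5, 15, 25, which is linear: a_n = -5 + 10·n.
Position 8 falls in track B as its term 4, giving 35.
Position 9 falls in track A as its term 5, giving 51.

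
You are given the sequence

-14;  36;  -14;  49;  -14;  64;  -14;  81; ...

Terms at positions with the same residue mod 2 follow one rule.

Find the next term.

Taking every 2nd term gives 2 separate tracks.
Stream A is -14, -14, -14, -14, which is always -14.
Stream B is 36, 49, 64, 81, which is the squares 6², 7², 8², ….
Position 9 → stream A, term 5 = -14.

-14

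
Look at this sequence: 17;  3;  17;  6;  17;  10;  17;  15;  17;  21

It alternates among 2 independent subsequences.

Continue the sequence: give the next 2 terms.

The terms cycle through 2 interleaved subsequences.
Subsequence A: 17, 17, 17, 17, 17 (the constant sequence 17).
Subsequence B: 3, 6, 10, 15, 21 (the triangular numbers T_2, T_3, …).
The 11th slot belongs to subsequence A; its 6th term is 17.
Term 12 comes from subsequence B (its 6th entry): 28.

17, 28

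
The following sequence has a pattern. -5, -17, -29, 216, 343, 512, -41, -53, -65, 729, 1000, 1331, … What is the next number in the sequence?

-77

Reading positions in blocks of 6 reveals the pattern AAABBB — 2 tracks woven together.
Track A is -5, -17, -29, -41, -53, -65, which is subtracting 12 each time.
Track B is 216, 343, 512, 729, 1000, 1331, which is the cubes 6³, 7³, 8³, ….
Position 13 falls in track A as its term 7, giving -77.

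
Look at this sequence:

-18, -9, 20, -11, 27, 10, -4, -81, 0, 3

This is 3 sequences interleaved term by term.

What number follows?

Taking every 3rd term gives 3 separate tracks.
Track A: -18, -11, -4, 3 (arithmetic with common difference +7).
Track B: -9, 27, -81 (geometric, ×-3 each step).
Track C: 20, 10, 0 (arithmetic, step −10).
Term 11 comes from track B (its 4th entry): 243.

243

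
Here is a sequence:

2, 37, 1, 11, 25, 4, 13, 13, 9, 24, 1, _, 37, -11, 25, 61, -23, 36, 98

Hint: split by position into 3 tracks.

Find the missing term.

16

Split by position mod 3: positions 1, 4, 7, … form one track, and each other residue class forms its own.
Stream A: 2, 11, 13, 24, 37, 61, 98. Each term equals the sum of the previous two.
Stream B: 37, 25, 13, 1, -11, -23. Arithmetic with common difference −12.
Stream C: 1, 4, 9, ?, 25, 36. Perfect squares starting at 1².
Filling stream C at index 4 by its rule yields 16.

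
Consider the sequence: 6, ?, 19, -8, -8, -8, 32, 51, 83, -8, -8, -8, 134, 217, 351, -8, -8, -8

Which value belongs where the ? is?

13

Reading positions in blocks of 6 reveals the pattern AAABBB — 2 tracks woven together.
Stream A: 6, ?, 19, 32, 51, 83, 134, 217, 351 — a Fibonacci-like recurrence a_n = a_{n-1} + a_{n-2}.
Stream B: -8, -8, -8, -8, -8, -8, -8, -8, -8 — the constant sequence -8.
Stream A's pattern makes the blank 13.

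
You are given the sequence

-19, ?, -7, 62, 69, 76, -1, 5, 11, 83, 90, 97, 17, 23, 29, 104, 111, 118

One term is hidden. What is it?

-13

Positions follow the repeating pattern AAABBB; grouping by letter gives 2 tracks.
Track A: -19, ?, -7, -1, 5, 11, 17, 23, 29 — linear: a_n = -25 + 6·n.
Track B: 62, 69, 76, 83, 90, 97, 104, 111, 118 — adding 7 each time.
So the missing entry in track A is -13.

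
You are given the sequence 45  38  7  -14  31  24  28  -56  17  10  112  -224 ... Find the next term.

Positions follow the repeating pattern AABB; grouping by letter gives 2 tracks.
Subsequence A is 45, 38, 31, 24, 17, 10, which is arithmetic with common difference −7.
Subsequence B is 7, -14, 28, -56, 112, -224, which is geometric, ×-2 each step.
Position 13 → subsequence A, term 7 = 3.

3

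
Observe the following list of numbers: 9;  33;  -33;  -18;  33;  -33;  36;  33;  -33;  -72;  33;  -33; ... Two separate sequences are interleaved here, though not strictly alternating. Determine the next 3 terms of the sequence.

144, 33, -33

Positions follow the repeating pattern ABB; grouping by letter gives 2 tracks.
Stream A = 9, -18, 36, -72: multiplying by -2 each time.
Stream B = 33, -33, 33, -33, 33, -33, 33, -33: oscillating between 33 and -33.
Position 13 falls in stream A as its term 5, giving 144.
Position 14 falls in stream B as its term 9, giving 33.
Position 15 falls in stream B as its term 10, giving -33.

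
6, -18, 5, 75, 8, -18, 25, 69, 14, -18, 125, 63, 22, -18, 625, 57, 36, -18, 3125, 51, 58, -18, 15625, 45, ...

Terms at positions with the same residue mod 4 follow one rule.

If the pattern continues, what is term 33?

Split by position mod 4 into 4 tracks.
Subsequence A is 6, 8, 14, 22, 36, 58, which is a Fibonacci-like recurrence a_n = a_{n-1} + a_{n-2}.
Subsequence B is -18, -18, -18, -18, -18, -18, which is the constant sequence -18.
Subsequence C is 5, 25, 125, 625, 3125, 15625, which is successive powers of 5.
Subsequence D is 75, 69, 63, 57, 51, 45, which is arithmetic, step −6.
The 33rd slot belongs to subsequence A; its 9th term is 246.

246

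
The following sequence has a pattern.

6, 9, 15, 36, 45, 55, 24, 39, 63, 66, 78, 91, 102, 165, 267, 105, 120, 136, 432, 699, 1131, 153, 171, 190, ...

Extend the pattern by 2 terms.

Reading positions in blocks of 6 reveals the pattern AAABBB — 2 tracks woven together.
Stream A = 6, 9, 15, 24, 39, 63, 102, 165, 267, 432, 699, 1131: each term equals the sum of the previous two.
Stream B = 36, 45, 55, 66, 78, 91, 105, 120, 136, 153, 171, 190: triangular numbers n(n+1)/2 for n = 8, 9, ….
The 25th slot belongs to stream A; its 13th term is 1830.
Term 26 comes from stream A (its 14th entry): 2961.

1830, 2961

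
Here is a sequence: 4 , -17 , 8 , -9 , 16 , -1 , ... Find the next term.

32

Positions 1, 3, 5, … form one subsequence and positions 2, 4, 6, … form another.
Subsequence A is 4, 8, 16, which is powers of 2.
Subsequence B is -17, -9, -1, which is linear: a_n = -25 + 8·n.
The 7th slot belongs to subsequence A; its 4th term is 32.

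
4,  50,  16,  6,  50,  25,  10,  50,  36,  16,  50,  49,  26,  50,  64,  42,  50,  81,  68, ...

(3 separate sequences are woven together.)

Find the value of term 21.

100

Split by position mod 3 into 3 tracks.
Stream A = 4, 6, 10, 16, 26, 42, 68: a Fibonacci-like recurrence a_n = a_{n-1} + a_{n-2}.
Stream B = 50, 50, 50, 50, 50, 50: the constant sequence 50.
Stream C = 16, 25, 36, 49, 64, 81: perfect squares starting at 4².
Term 21 comes from stream C (its 7th entry): 100.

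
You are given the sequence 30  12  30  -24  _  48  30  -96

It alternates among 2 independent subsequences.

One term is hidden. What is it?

30

Taking every 2nd term gives 2 separate tracks.
Subsequence A is 30, 30, ?, 30, which is constant 30.
Subsequence B is 12, -24, 48, -96, which is geometric with ratio -2.
Filling subsequence A at index 3 by its rule yields 30.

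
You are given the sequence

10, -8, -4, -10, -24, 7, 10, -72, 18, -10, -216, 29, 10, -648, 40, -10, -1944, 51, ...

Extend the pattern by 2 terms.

10, -5832

Split by position mod 3: positions 1, 4, 7, … form one track, and each other residue class forms its own.
Stream A: 10, -10, 10, -10, 10, -10. Oscillating between 10 and -10.
Stream B: -8, -24, -72, -216, -648, -1944. Geometric with ratio 3.
Stream C: -4, 7, 18, 29, 40, 51. Adding 11 each time.
Position 19 falls in stream A as its term 7, giving 10.
Term 20 comes from stream B (its 7th entry): -5832.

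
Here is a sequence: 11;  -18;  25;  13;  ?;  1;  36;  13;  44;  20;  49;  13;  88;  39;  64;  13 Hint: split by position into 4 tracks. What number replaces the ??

22

Split by position mod 4 into 4 tracks.
Stream A: 11, ?, 44, 88. Geometric, ×2 each step.
Stream B: -18, 1, 20, 39. Linear: a_n = -37 + 19·n.
Stream C: 25, 36, 49, 64. Perfect squares starting at 5².
Stream D: 13, 13, 13, 13. Always 13.
Filling stream A at index 2 by its rule yields 22.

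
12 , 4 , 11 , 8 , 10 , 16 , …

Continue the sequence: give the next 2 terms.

Positions 1, 3, 5, … form one subsequence and positions 2, 4, 6, … form another.
Stream A = 12, 11, 10: linear: a_n = 13 − n.
Stream B = 4, 8, 16: successive powers of 2.
Position 7 falls in stream A as its term 4, giving 9.
Position 8 → stream B, term 4 = 32.

9, 32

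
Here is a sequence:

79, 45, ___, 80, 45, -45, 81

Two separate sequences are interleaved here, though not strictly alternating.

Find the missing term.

Positions follow the repeating pattern ABB; grouping by letter gives 2 tracks.
Track A is 79, 80, 81, which is arithmetic with common difference +1.
Track B is 45, ?, 45, -45, which is alternating ±45.
Filling track B at index 2 by its rule yields -45.

-45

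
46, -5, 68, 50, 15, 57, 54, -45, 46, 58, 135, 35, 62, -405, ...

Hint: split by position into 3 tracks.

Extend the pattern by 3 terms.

24, 66, 1215

Split by position mod 3 into 3 tracks.
Track A: 46, 50, 54, 58, 62 — arithmetic, step +4.
Track B: -5, 15, -45, 135, -405 — a geometric progression (common ratio -3).
Track C: 68, 57, 46, 35 — subtracting 11 each time.
The 15th slot belongs to track C; its 5th term is 24.
Term 16 comes from track A (its 6th entry): 66.
The 17th slot belongs to track B; its 6th term is 1215.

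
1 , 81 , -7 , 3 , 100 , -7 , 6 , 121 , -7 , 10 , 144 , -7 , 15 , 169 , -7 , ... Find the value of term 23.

Taking every 3rd term gives 3 separate tracks.
Track A is 1, 3, 6, 10, 15, which is the triangular numbers T_1, T_2, ….
Track B is 81, 100, 121, 144, 169, which is the squares 9², 10², 11², ….
Track C is -7, -7, -7, -7, -7, which is the constant sequence -7.
Position 23 → track B, term 8 = 256.

256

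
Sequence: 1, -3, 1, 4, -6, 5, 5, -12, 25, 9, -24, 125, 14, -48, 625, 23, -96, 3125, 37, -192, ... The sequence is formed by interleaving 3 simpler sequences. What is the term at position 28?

Split by position mod 3 into 3 tracks.
Stream A: 1, 4, 5, 9, 14, 23, 37 — Fibonacci-style (each term is the sum of the two before it).
Stream B: -3, -6, -12, -24, -48, -96, -192 — multiplying by 2 each time.
Stream C: 1, 5, 25, 125, 625, 3125 — powers 5^0, 5^1, 5^2, ….
Position 28 falls in stream A as its term 10, giving 157.

157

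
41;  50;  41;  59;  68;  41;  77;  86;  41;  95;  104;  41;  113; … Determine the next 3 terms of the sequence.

122, 41, 131

The slot pattern repeats as AAB (period 3), so there are 2 interleaved tracks.
Track A: 41, 50, 59, 68, 77, 86, 95, 104, 113 (arithmetic with common difference +9).
Track B: 41, 41, 41, 41 (constant 41).
Term 14 comes from track A (its 10th entry): 122.
Position 15 falls in track B as its term 5, giving 41.
The 16th slot belongs to track A; its 11th term is 131.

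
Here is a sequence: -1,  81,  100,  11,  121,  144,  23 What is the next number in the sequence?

169

Positions follow the repeating pattern ABB; grouping by letter gives 2 tracks.
Stream A: -1, 11, 23 — adding 12 each time.
Stream B: 81, 100, 121, 144 — the squares 9², 10², 11², ….
Position 8 → stream B, term 5 = 169.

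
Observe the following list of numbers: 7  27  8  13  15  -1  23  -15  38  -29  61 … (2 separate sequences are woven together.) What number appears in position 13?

99

Positions 1, 3, 5, … form one subsequence and positions 2, 4, 6, … form another.
Track A is 7, 8, 15, 23, 38, 61, which is a Fibonacci-like recurrence a_n = a_{n-1} + a_{n-2}.
Track B is 27, 13, -1, -15, -29, which is linear: a_n = 41 − 14·n.
Position 13 → track A, term 7 = 99.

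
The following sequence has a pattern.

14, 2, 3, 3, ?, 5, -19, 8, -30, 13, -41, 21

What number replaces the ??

-8

Positions 1, 3, 5, … form one subsequence and positions 2, 4, 6, … form another.
Subsequence A = 14, 3, ?, -19, -30, -41: arithmetic with common difference −11.
Subsequence B = 2, 3, 5, 8, 13, 21: each term equals the sum of the previous two.
Subsequence A's pattern makes the blank -8.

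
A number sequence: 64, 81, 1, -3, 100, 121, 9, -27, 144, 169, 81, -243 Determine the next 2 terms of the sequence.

Reading positions in blocks of 4 reveals the pattern AABB — 2 tracks woven together.
Track A = 64, 81, 100, 121, 144, 169: consecutive squares n² from n = 8.
Track B = 1, -3, 9, -27, 81, -243: a geometric progression (common ratio -3).
Position 13 → track A, term 7 = 196.
Position 14 → track A, term 8 = 225.

196, 225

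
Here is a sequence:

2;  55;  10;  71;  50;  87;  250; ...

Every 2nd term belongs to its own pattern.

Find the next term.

The terms cycle through 2 interleaved subsequences.
Track A is 2, 10, 50, 250, which is multiplying by 5 each time.
Track B is 55, 71, 87, which is adding 16 each time.
The 8th slot belongs to track B; its 4th term is 103.

103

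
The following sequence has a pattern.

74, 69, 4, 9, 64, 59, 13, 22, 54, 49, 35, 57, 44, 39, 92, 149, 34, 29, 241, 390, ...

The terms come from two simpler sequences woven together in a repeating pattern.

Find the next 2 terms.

24, 19

Reading positions in blocks of 4 reveals the pattern AABB — 2 tracks woven together.
Subsequence A = 74, 69, 64, 59, 54, 49, 44, 39, 34, 29: subtracting 5 each time.
Subsequence B = 4, 9, 13, 22, 35, 57, 92, 149, 241, 390: each term equals the sum of the previous two.
The 21st slot belongs to subsequence A; its 11th term is 24.
Term 22 comes from subsequence A (its 12th entry): 19.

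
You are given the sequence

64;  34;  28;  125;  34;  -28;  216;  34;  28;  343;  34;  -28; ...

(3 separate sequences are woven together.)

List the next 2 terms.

Taking every 3rd term gives 3 separate tracks.
Track A: 64, 125, 216, 343. The cubes 4³, 5³, 6³, ….
Track B: 34, 34, 34, 34. Constant 34.
Track C: 28, -28, 28, -28. Alternating ±28.
Position 13 falls in track A as its term 5, giving 512.
Position 14 falls in track B as its term 5, giving 34.

512, 34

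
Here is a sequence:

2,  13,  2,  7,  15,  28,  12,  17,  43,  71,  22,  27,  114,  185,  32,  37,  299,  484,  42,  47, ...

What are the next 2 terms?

The slot pattern repeats as AABB (period 4), so there are 2 interleaved tracks.
Subsequence A is 2, 13, 15, 28, 43, 71, 114, 185, 299, 484, which is each term equals the sum of the previous two.
Subsequence B is 2, 7, 12, 17, 22, 27, 32, 37, 42, 47, which is arithmetic, step +5.
Position 21 falls in subsequence A as its term 11, giving 783.
The 22nd slot belongs to subsequence A; its 12th term is 1267.

783, 1267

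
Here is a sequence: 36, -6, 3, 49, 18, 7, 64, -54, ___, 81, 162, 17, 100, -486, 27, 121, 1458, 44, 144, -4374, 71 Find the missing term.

Read the sequence 3 terms at a time; column i is its own pattern.
Track A = 36, 49, 64, 81, 100, 121, 144: the squares 6², 7², 8², ….
Track B = -6, 18, -54, 162, -486, 1458, -4374: a geometric progression (common ratio -3).
Track C = 3, 7, ?, 17, 27, 44, 71: each term equals the sum of the previous two.
Filling track C at index 3 by its rule yields 10.

10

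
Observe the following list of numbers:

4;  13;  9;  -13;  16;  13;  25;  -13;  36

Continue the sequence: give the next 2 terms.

Positions 1, 3, 5, … form one subsequence and positions 2, 4, 6, … form another.
Track A = 4, 9, 16, 25, 36: consecutive squares n² from n = 2.
Track B = 13, -13, 13, -13: the oscillation 13·(−1)^(n+1).
Position 10 → track B, term 5 = 13.
The 11th slot belongs to track A; its 6th term is 49.

13, 49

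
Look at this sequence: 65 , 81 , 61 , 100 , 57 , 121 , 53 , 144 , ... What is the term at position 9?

The terms cycle through 2 interleaved subsequences.
Track A = 65, 61, 57, 53: subtracting 4 each time.
Track B = 81, 100, 121, 144: the squares 9², 10², 11², ….
Position 9 → track A, term 5 = 49.

49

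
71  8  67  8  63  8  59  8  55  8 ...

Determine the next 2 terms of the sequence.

Split by position mod 2 into 2 tracks.
Track A = 71, 67, 63, 59, 55: subtracting 4 each time.
Track B = 8, 8, 8, 8, 8: the constant sequence 8.
Position 11 falls in track A as its term 6, giving 51.
Position 12 → track B, term 6 = 8.

51, 8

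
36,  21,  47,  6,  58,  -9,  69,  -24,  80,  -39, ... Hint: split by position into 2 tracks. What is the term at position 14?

Taking every 2nd term gives 2 separate tracks.
Track A: 36, 47, 58, 69, 80. Arithmetic, step +11.
Track B: 21, 6, -9, -24, -39. Subtracting 15 each time.
Position 14 → track B, term 7 = -69.

-69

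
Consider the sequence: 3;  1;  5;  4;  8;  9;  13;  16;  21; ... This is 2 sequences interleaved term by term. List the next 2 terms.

Split by position mod 2 into 2 tracks.
Track A: 3, 5, 8, 13, 21 (Fibonacci-style (each term is the sum of the two before it)).
Track B: 1, 4, 9, 16 (consecutive squares n² from n = 1).
The 10th slot belongs to track B; its 5th term is 25.
Position 11 → track A, term 6 = 34.

25, 34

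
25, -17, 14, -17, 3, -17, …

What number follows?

-8

Odd-indexed and even-indexed terms follow separate rules.
Stream A: 25, 14, 3. Arithmetic, step −11.
Stream B: -17, -17, -17. Constant -17.
Position 7 falls in stream A as its term 4, giving -8.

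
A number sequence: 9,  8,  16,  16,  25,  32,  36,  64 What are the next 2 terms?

The terms cycle through 2 interleaved subsequences.
Track A = 9, 16, 25, 36: the squares 3², 4², 5², ….
Track B = 8, 16, 32, 64: successive powers of 2.
Position 9 → track A, term 5 = 49.
Term 10 comes from track B (its 5th entry): 128.

49, 128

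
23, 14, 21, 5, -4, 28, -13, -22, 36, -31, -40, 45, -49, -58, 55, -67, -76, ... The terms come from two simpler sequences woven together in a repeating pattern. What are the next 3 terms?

Positions follow the repeating pattern AAB; grouping by letter gives 2 tracks.
Track A: 23, 14, 5, -4, -13, -22, -31, -40, -49, -58, -67, -76. Arithmetic with common difference −9.
Track B: 21, 28, 36, 45, 55. The triangular numbers T_6, T_7, ….
Term 18 comes from track B (its 6th entry): 66.
Term 19 comes from track A (its 13th entry): -85.
Position 20 falls in track A as its term 14, giving -94.

66, -85, -94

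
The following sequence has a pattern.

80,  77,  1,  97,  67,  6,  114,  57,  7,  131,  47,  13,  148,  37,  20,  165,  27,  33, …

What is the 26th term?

-3

The terms cycle through 3 interleaved subsequences.
Track A: 80, 97, 114, 131, 148, 165 (linear: a_n = 63 + 17·n).
Track B: 77, 67, 57, 47, 37, 27 (subtracting 10 each time).
Track C: 1, 6, 7, 13, 20, 33 (Fibonacci-style (each term is the sum of the two before it)).
Position 26 falls in track B as its term 9, giving -3.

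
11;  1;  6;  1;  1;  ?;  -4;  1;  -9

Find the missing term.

1

Odd-indexed and even-indexed terms follow separate rules.
Stream A: 11, 6, 1, -4, -9 (linear: a_n = 16 − 5·n).
Stream B: 1, 1, ?, 1 (the constant sequence 1).
Filling stream B at index 3 by its rule yields 1.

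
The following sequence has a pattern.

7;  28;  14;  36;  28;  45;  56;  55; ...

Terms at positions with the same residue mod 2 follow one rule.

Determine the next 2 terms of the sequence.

The terms cycle through 2 interleaved subsequences.
Track A = 7, 14, 28, 56: geometric, ×2 each step.
Track B = 28, 36, 45, 55: triangular numbers n(n+1)/2 for n = 7, 8, ….
The 9th slot belongs to track A; its 5th term is 112.
Term 10 comes from track B (its 5th entry): 66.

112, 66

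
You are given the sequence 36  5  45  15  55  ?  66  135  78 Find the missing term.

Odd-indexed and even-indexed terms follow separate rules.
Track A = 36, 45, 55, 66, 78: triangular numbers n(n+1)/2 for n = 8, 9, ….
Track B = 5, 15, ?, 135: multiplying by 3 each time.
Filling track B at index 3 by its rule yields 45.

45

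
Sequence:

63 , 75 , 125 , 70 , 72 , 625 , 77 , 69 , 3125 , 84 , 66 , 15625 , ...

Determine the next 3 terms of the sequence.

91, 63, 78125

Taking every 3rd term gives 3 separate tracks.
Track A: 63, 70, 77, 84 (arithmetic with common difference +7).
Track B: 75, 72, 69, 66 (linear: a_n = 78 − 3·n).
Track C: 125, 625, 3125, 15625 (successive powers of 5).
The 13th slot belongs to track A; its 5th term is 91.
Position 14 → track B, term 5 = 63.
Term 15 comes from track C (its 5th entry): 78125.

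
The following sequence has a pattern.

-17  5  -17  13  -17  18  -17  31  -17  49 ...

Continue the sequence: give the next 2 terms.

-17, 80

Positions 1, 3, 5, … form one subsequence and positions 2, 4, 6, … form another.
Stream A: -17, -17, -17, -17, -17 (constant -17).
Stream B: 5, 13, 18, 31, 49 (each term equals the sum of the previous two).
Position 11 → stream A, term 6 = -17.
Position 12 falls in stream B as its term 6, giving 80.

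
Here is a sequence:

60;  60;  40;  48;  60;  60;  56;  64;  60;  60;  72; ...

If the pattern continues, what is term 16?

The slot pattern repeats as AABB (period 4), so there are 2 interleaved tracks.
Subsequence A = 60, 60, 60, 60, 60, 60: constant 60.
Subsequence B = 40, 48, 56, 64, 72: arithmetic with common difference +8.
Position 16 falls in subsequence B as its term 8, giving 96.

96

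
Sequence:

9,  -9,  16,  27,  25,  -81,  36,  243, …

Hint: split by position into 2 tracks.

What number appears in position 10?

Taking every 2nd term gives 2 separate tracks.
Stream A: 9, 16, 25, 36 (the squares 3², 4², 5², …).
Stream B: -9, 27, -81, 243 (geometric with ratio -3).
Position 10 falls in stream B as its term 5, giving -729.

-729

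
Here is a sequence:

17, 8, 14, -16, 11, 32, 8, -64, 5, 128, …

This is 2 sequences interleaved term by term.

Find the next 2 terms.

The terms cycle through 2 interleaved subsequences.
Subsequence A: 17, 14, 11, 8, 5 (arithmetic, step −3).
Subsequence B: 8, -16, 32, -64, 128 (multiplying by -2 each time).
Position 11 falls in subsequence A as its term 6, giving 2.
Position 12 → subsequence B, term 6 = -256.

2, -256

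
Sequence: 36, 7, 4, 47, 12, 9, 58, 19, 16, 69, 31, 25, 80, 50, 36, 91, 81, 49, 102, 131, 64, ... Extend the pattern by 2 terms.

113, 212

Split by position mod 3: positions 1, 4, 7, … form one track, and each other residue class forms its own.
Subsequence A = 36, 47, 58, 69, 80, 91, 102: arithmetic with common difference +11.
Subsequence B = 7, 12, 19, 31, 50, 81, 131: Fibonacci-style (each term is the sum of the two before it).
Subsequence C = 4, 9, 16, 25, 36, 49, 64: consecutive squares n² from n = 2.
Term 22 comes from subsequence A (its 8th entry): 113.
Term 23 comes from subsequence B (its 8th entry): 212.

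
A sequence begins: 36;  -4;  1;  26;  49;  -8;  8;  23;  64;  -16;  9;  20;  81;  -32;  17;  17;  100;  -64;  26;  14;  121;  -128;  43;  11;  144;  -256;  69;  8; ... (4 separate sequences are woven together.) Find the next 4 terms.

169, -512, 112, 5

Split by position mod 4 into 4 tracks.
Track A: 36, 49, 64, 81, 100, 121, 144 — the squares 6², 7², 8², ….
Track B: -4, -8, -16, -32, -64, -128, -256 — a geometric progression (common ratio 2).
Track C: 1, 8, 9, 17, 26, 43, 69 — a Fibonacci-like recurrence a_n = a_{n-1} + a_{n-2}.
Track D: 26, 23, 20, 17, 14, 11, 8 — linear: a_n = 29 − 3·n.
Term 29 comes from track A (its 8th entry): 169.
Term 30 comes from track B (its 8th entry): -512.
The 31st slot belongs to track C; its 8th term is 112.
The 32nd slot belongs to track D; its 8th term is 5.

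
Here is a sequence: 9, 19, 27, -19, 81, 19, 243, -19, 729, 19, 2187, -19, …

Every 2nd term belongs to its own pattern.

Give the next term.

6561

Taking every 2nd term gives 2 separate tracks.
Stream A: 9, 27, 81, 243, 729, 2187. A geometric progression (common ratio 3).
Stream B: 19, -19, 19, -19, 19, -19. Oscillating between 19 and -19.
The 13th slot belongs to stream A; its 7th term is 6561.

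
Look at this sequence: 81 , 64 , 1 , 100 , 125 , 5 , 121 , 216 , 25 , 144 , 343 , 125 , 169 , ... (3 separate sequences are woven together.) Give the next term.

Split by position mod 3: positions 1, 4, 7, … form one track, and each other residue class forms its own.
Stream A: 81, 100, 121, 144, 169 — perfect squares starting at 9².
Stream B: 64, 125, 216, 343 — perfect cubes starting at 4³.
Stream C: 1, 5, 25, 125 — powers of 5.
Term 14 comes from stream B (its 5th entry): 512.

512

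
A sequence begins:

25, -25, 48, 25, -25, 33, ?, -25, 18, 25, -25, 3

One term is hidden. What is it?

25

Reading positions in blocks of 3 reveals the pattern AAB — 2 tracks woven together.
Track A is 25, -25, 25, -25, ?, -25, 25, -25, which is oscillating between 25 and -25.
Track B is 48, 33, 18, 3, which is linear: a_n = 63 − 15·n.
Track A's pattern makes the blank 25.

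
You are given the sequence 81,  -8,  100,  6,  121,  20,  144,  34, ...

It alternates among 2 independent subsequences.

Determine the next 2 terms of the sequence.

Odd-indexed and even-indexed terms follow separate rules.
Track A = 81, 100, 121, 144: perfect squares starting at 9².
Track B = -8, 6, 20, 34: linear: a_n = -22 + 14·n.
The 9th slot belongs to track A; its 5th term is 169.
Position 10 → track B, term 5 = 48.

169, 48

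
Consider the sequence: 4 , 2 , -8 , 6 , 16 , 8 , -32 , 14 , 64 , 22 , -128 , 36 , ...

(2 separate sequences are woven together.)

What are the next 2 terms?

256, 58

Positions 1, 3, 5, … form one subsequence and positions 2, 4, 6, … form another.
Subsequence A: 4, -8, 16, -32, 64, -128 (geometric, ×-2 each step).
Subsequence B: 2, 6, 8, 14, 22, 36 (Fibonacci-style (each term is the sum of the two before it)).
Term 13 comes from subsequence A (its 7th entry): 256.
The 14th slot belongs to subsequence B; its 7th term is 58.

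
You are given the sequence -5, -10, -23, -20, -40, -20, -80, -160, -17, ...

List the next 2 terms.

-320, -640

The slot pattern repeats as AAB (period 3), so there are 2 interleaved tracks.
Track A is -5, -10, -20, -40, -80, -160, which is geometric with ratio 2.
Track B is -23, -20, -17, which is arithmetic with common difference +3.
Position 10 → track A, term 7 = -320.
Term 11 comes from track A (its 8th entry): -640.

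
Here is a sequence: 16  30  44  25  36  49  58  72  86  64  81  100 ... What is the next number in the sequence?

Positions follow the repeating pattern AAABBB; grouping by letter gives 2 tracks.
Track A: 16, 30, 44, 58, 72, 86 (adding 14 each time).
Track B: 25, 36, 49, 64, 81, 100 (the squares 5², 6², 7², …).
Position 13 falls in track A as its term 7, giving 100.

100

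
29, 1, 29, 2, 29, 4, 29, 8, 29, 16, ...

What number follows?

29

The terms cycle through 2 interleaved subsequences.
Track A: 29, 29, 29, 29, 29 — the constant sequence 29.
Track B: 1, 2, 4, 8, 16 — powers of 2.
The 11th slot belongs to track A; its 6th term is 29.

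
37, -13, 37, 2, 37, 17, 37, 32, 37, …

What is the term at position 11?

Taking every 2nd term gives 2 separate tracks.
Track A = 37, 37, 37, 37, 37: always 37.
Track B = -13, 2, 17, 32: arithmetic, step +15.
Term 11 comes from track A (its 6th entry): 37.

37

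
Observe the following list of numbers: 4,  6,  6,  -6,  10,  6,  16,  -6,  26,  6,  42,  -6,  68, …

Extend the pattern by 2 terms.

6, 110

Positions 1, 3, 5, … form one subsequence and positions 2, 4, 6, … form another.
Track A: 4, 6, 10, 16, 26, 42, 68. A Fibonacci-like recurrence a_n = a_{n-1} + a_{n-2}.
Track B: 6, -6, 6, -6, 6, -6. Alternating ±6.
The 14th slot belongs to track B; its 7th term is 6.
Position 15 falls in track A as its term 8, giving 110.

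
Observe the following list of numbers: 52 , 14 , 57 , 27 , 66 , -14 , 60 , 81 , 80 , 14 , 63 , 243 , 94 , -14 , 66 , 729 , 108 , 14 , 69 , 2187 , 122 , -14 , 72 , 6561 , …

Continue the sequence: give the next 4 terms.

136, 14, 75, 19683

Taking every 4th term gives 4 separate tracks.
Track A is 52, 66, 80, 94, 108, 122, which is adding 14 each time.
Track B is 14, -14, 14, -14, 14, -14, which is oscillating between 14 and -14.
Track C is 57, 60, 63, 66, 69, 72, which is linear: a_n = 54 + 3·n.
Track D is 27, 81, 243, 729, 2187, 6561, which is successive powers of 3.
Position 25 falls in track A as its term 7, giving 136.
Position 26 → track B, term 7 = 14.
Term 27 comes from track C (its 7th entry): 75.
The 28th slot belongs to track D; its 7th term is 19683.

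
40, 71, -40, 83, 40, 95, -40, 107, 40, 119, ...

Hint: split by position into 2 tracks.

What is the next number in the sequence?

-40

Odd-indexed and even-indexed terms follow separate rules.
Subsequence A: 40, -40, 40, -40, 40 — the oscillation 40·(−1)^(n+1).
Subsequence B: 71, 83, 95, 107, 119 — linear: a_n = 59 + 12·n.
Term 11 comes from subsequence A (its 6th entry): -40.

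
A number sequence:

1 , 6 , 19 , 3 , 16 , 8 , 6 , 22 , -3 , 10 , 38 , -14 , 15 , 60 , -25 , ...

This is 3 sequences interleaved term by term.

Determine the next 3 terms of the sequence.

21, 98, -36

The terms cycle through 3 interleaved subsequences.
Stream A: 1, 3, 6, 10, 15 (triangular numbers starting at T_1).
Stream B: 6, 16, 22, 38, 60 (a Fibonacci-like recurrence a_n = a_{n-1} + a_{n-2}).
Stream C: 19, 8, -3, -14, -25 (arithmetic with common difference −11).
The 16th slot belongs to stream A; its 6th term is 21.
Term 17 comes from stream B (its 6th entry): 98.
Position 18 → stream C, term 6 = -36.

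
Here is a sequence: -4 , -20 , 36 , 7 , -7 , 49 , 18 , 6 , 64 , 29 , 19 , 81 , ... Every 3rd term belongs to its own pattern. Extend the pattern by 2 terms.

40, 32

Split by position mod 3: positions 1, 4, 7, … form one track, and each other residue class forms its own.
Subsequence A: -4, 7, 18, 29 — arithmetic, step +11.
Subsequence B: -20, -7, 6, 19 — adding 13 each time.
Subsequence C: 36, 49, 64, 81 — consecutive squares n² from n = 6.
Term 13 comes from subsequence A (its 5th entry): 40.
The 14th slot belongs to subsequence B; its 5th term is 32.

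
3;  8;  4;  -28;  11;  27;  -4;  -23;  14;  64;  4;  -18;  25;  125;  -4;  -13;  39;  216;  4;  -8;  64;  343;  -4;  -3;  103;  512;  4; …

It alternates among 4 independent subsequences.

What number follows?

2

Taking every 4th term gives 4 separate tracks.
Track A: 3, 11, 14, 25, 39, 64, 103 (Fibonacci-style (each term is the sum of the two before it)).
Track B: 8, 27, 64, 125, 216, 343, 512 (the cubes 2³, 3³, 4³, …).
Track C: 4, -4, 4, -4, 4, -4, 4 (alternating ±4).
Track D: -28, -23, -18, -13, -8, -3 (linear: a_n = -33 + 5·n).
Term 28 comes from track D (its 7th entry): 2.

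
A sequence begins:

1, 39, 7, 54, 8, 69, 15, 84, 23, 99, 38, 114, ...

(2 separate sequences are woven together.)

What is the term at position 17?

The terms cycle through 2 interleaved subsequences.
Stream A: 1, 7, 8, 15, 23, 38 (each term equals the sum of the previous two).
Stream B: 39, 54, 69, 84, 99, 114 (linear: a_n = 24 + 15·n).
Position 17 falls in stream A as its term 9, giving 160.

160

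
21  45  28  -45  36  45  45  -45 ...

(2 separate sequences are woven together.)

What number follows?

55

Odd-indexed and even-indexed terms follow separate rules.
Stream A: 21, 28, 36, 45 (triangular numbers starting at T_6).
Stream B: 45, -45, 45, -45 (the oscillation 45·(−1)^(n+1)).
The 9th slot belongs to stream A; its 5th term is 55.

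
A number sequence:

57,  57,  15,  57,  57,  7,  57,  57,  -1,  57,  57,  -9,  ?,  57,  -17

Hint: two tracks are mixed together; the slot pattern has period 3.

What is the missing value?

57

The slot pattern repeats as AAB (period 3), so there are 2 interleaved tracks.
Stream A = 57, 57, 57, 57, 57, 57, 57, 57, ?, 57: the constant sequence 57.
Stream B = 15, 7, -1, -9, -17: arithmetic with common difference −8.
The gap is stream A's term 9; the rule gives 57.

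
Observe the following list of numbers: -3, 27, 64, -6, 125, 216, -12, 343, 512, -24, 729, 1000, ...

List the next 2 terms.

The slot pattern repeats as ABB (period 3), so there are 2 interleaved tracks.
Track A: -3, -6, -12, -24. Geometric, ×2 each step.
Track B: 27, 64, 125, 216, 343, 512, 729, 1000. Perfect cubes starting at 3³.
Position 13 falls in track A as its term 5, giving -48.
Term 14 comes from track B (its 9th entry): 1331.

-48, 1331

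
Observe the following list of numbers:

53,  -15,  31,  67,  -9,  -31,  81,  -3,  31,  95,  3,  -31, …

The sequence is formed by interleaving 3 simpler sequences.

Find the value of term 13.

109

Read the sequence 3 terms at a time; column i is its own pattern.
Stream A: 53, 67, 81, 95 — adding 14 each time.
Stream B: -15, -9, -3, 3 — linear: a_n = -21 + 6·n.
Stream C: 31, -31, 31, -31 — alternating ±31.
Position 13 → stream A, term 5 = 109.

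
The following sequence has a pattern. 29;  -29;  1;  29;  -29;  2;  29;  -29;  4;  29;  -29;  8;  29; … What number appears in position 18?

The slot pattern repeats as AAB (period 3), so there are 2 interleaved tracks.
Stream A: 29, -29, 29, -29, 29, -29, 29, -29, 29 (oscillating between 29 and -29).
Stream B: 1, 2, 4, 8 (powers 2^0, 2^1, 2^2, …).
Position 18 → stream B, term 6 = 32.

32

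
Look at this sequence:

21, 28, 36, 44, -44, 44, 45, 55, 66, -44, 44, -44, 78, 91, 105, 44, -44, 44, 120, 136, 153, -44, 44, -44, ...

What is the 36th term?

Positions follow the repeating pattern AAABBB; grouping by letter gives 2 tracks.
Stream A: 21, 28, 36, 45, 55, 66, 78, 91, 105, 120, 136, 153 (the triangular numbers T_6, T_7, …).
Stream B: 44, -44, 44, -44, 44, -44, 44, -44, 44, -44, 44, -44 (oscillating between 44 and -44).
The 36th slot belongs to stream B; its 18th term is -44.

-44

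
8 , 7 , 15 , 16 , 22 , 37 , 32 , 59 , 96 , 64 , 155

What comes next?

251

Positions follow the repeating pattern ABB; grouping by letter gives 2 tracks.
Subsequence A: 8, 16, 32, 64. Powers of 2.
Subsequence B: 7, 15, 22, 37, 59, 96, 155. Fibonacci-style (each term is the sum of the two before it).
Position 12 falls in subsequence B as its term 8, giving 251.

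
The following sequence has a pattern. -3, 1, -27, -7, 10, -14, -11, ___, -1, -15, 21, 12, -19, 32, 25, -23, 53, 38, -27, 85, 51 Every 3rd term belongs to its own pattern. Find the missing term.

Split by position mod 3 into 3 tracks.
Subsequence A: -3, -7, -11, -15, -19, -23, -27. Arithmetic, step −4.
Subsequence B: 1, 10, ?, 21, 32, 53, 85. Fibonacci-style (each term is the sum of the two before it).
Subsequence C: -27, -14, -1, 12, 25, 38, 51. Linear: a_n = -40 + 13·n.
The gap is subsequence B's term 3; the rule gives 11.

11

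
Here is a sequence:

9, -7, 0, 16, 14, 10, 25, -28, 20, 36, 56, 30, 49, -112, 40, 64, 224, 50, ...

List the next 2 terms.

Taking every 3rd term gives 3 separate tracks.
Stream A = 9, 16, 25, 36, 49, 64: the squares 3², 4², 5², ….
Stream B = -7, 14, -28, 56, -112, 224: geometric with ratio -2.
Stream C = 0, 10, 20, 30, 40, 50: adding 10 each time.
Term 19 comes from stream A (its 7th entry): 81.
Position 20 → stream B, term 7 = -448.

81, -448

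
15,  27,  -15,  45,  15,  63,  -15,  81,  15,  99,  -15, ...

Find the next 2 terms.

117, 15

Positions 1, 3, 5, … form one subsequence and positions 2, 4, 6, … form another.
Stream A: 15, -15, 15, -15, 15, -15 — the oscillation 15·(−1)^(n+1).
Stream B: 27, 45, 63, 81, 99 — adding 18 each time.
Position 12 → stream B, term 6 = 117.
Position 13 falls in stream A as its term 7, giving 15.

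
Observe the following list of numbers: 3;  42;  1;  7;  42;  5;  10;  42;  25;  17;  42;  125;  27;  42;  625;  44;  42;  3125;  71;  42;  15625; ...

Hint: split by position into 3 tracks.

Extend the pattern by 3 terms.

Taking every 3rd term gives 3 separate tracks.
Track A = 3, 7, 10, 17, 27, 44, 71: a Fibonacci-like recurrence a_n = a_{n-1} + a_{n-2}.
Track B = 42, 42, 42, 42, 42, 42, 42: the constant sequence 42.
Track C = 1, 5, 25, 125, 625, 3125, 15625: successive powers of 5.
Position 22 falls in track A as its term 8, giving 115.
Term 23 comes from track B (its 8th entry): 42.
Position 24 falls in track C as its term 8, giving 78125.

115, 42, 78125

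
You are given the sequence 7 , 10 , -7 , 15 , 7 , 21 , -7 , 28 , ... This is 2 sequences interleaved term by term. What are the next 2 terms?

7, 36

Positions 1, 3, 5, … form one subsequence and positions 2, 4, 6, … form another.
Stream A: 7, -7, 7, -7 (alternating ±7).
Stream B: 10, 15, 21, 28 (triangular numbers starting at T_4).
Position 9 → stream A, term 5 = 7.
The 10th slot belongs to stream B; its 5th term is 36.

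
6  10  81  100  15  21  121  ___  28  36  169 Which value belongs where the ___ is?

Reading positions in blocks of 4 reveals the pattern AABB — 2 tracks woven together.
Subsequence A: 6, 10, 15, 21, 28, 36 — the triangular numbers T_3, T_4, ….
Subsequence B: 81, 100, 121, ?, 169 — perfect squares starting at 9².
The gap is subsequence B's term 4; the rule gives 144.

144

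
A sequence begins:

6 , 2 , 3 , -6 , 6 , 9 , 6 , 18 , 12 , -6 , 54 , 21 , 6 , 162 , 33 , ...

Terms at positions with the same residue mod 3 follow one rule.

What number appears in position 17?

486

Read the sequence 3 terms at a time; column i is its own pattern.
Subsequence A: 6, -6, 6, -6, 6 — oscillating between 6 and -6.
Subsequence B: 2, 6, 18, 54, 162 — a geometric progression (common ratio 3).
Subsequence C: 3, 9, 12, 21, 33 — a Fibonacci-like recurrence a_n = a_{n-1} + a_{n-2}.
Term 17 comes from subsequence B (its 6th entry): 486.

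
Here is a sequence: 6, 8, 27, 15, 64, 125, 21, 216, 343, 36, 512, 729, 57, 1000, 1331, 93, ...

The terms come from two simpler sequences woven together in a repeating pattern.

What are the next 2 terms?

1728, 2197

Reading positions in blocks of 3 reveals the pattern ABB — 2 tracks woven together.
Track A: 6, 15, 21, 36, 57, 93 — a Fibonacci-like recurrence a_n = a_{n-1} + a_{n-2}.
Track B: 8, 27, 64, 125, 216, 343, 512, 729, 1000, 1331 — consecutive cubes n³ from n = 2.
Position 17 falls in track B as its term 11, giving 1728.
Position 18 → track B, term 12 = 2197.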